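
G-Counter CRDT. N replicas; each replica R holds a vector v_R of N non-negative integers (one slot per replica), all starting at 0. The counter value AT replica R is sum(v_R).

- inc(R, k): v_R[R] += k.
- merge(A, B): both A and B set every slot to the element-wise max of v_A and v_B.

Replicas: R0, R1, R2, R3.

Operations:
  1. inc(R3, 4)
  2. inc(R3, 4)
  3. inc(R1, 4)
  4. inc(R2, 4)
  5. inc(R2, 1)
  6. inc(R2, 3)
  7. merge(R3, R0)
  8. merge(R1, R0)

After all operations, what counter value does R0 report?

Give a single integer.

Answer: 12

Derivation:
Op 1: inc R3 by 4 -> R3=(0,0,0,4) value=4
Op 2: inc R3 by 4 -> R3=(0,0,0,8) value=8
Op 3: inc R1 by 4 -> R1=(0,4,0,0) value=4
Op 4: inc R2 by 4 -> R2=(0,0,4,0) value=4
Op 5: inc R2 by 1 -> R2=(0,0,5,0) value=5
Op 6: inc R2 by 3 -> R2=(0,0,8,0) value=8
Op 7: merge R3<->R0 -> R3=(0,0,0,8) R0=(0,0,0,8)
Op 8: merge R1<->R0 -> R1=(0,4,0,8) R0=(0,4,0,8)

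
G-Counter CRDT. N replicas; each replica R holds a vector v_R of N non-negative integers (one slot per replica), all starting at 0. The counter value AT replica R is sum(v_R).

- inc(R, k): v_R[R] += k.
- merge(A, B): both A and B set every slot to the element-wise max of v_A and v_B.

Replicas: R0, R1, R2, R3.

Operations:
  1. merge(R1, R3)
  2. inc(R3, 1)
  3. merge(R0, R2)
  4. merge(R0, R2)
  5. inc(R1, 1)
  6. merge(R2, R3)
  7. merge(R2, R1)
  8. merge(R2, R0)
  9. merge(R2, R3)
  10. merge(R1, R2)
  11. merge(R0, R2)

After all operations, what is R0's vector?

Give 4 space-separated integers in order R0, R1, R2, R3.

Op 1: merge R1<->R3 -> R1=(0,0,0,0) R3=(0,0,0,0)
Op 2: inc R3 by 1 -> R3=(0,0,0,1) value=1
Op 3: merge R0<->R2 -> R0=(0,0,0,0) R2=(0,0,0,0)
Op 4: merge R0<->R2 -> R0=(0,0,0,0) R2=(0,0,0,0)
Op 5: inc R1 by 1 -> R1=(0,1,0,0) value=1
Op 6: merge R2<->R3 -> R2=(0,0,0,1) R3=(0,0,0,1)
Op 7: merge R2<->R1 -> R2=(0,1,0,1) R1=(0,1,0,1)
Op 8: merge R2<->R0 -> R2=(0,1,0,1) R0=(0,1,0,1)
Op 9: merge R2<->R3 -> R2=(0,1,0,1) R3=(0,1,0,1)
Op 10: merge R1<->R2 -> R1=(0,1,0,1) R2=(0,1,0,1)
Op 11: merge R0<->R2 -> R0=(0,1,0,1) R2=(0,1,0,1)

Answer: 0 1 0 1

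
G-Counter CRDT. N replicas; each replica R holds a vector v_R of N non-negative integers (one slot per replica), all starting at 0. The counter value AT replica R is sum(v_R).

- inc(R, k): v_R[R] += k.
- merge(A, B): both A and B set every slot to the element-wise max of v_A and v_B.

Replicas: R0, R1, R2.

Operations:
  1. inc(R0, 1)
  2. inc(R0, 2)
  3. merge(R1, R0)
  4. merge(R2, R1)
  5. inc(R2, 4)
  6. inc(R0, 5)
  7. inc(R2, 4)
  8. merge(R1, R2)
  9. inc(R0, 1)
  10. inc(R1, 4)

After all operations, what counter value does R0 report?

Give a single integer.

Op 1: inc R0 by 1 -> R0=(1,0,0) value=1
Op 2: inc R0 by 2 -> R0=(3,0,0) value=3
Op 3: merge R1<->R0 -> R1=(3,0,0) R0=(3,0,0)
Op 4: merge R2<->R1 -> R2=(3,0,0) R1=(3,0,0)
Op 5: inc R2 by 4 -> R2=(3,0,4) value=7
Op 6: inc R0 by 5 -> R0=(8,0,0) value=8
Op 7: inc R2 by 4 -> R2=(3,0,8) value=11
Op 8: merge R1<->R2 -> R1=(3,0,8) R2=(3,0,8)
Op 9: inc R0 by 1 -> R0=(9,0,0) value=9
Op 10: inc R1 by 4 -> R1=(3,4,8) value=15

Answer: 9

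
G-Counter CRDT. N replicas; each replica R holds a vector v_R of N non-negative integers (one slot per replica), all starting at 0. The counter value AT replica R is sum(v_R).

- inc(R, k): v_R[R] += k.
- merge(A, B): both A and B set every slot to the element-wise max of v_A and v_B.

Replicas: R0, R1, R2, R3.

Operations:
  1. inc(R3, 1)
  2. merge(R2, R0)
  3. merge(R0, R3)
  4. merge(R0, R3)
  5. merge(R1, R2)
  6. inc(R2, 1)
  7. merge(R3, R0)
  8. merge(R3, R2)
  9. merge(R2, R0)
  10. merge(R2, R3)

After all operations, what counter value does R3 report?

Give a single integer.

Op 1: inc R3 by 1 -> R3=(0,0,0,1) value=1
Op 2: merge R2<->R0 -> R2=(0,0,0,0) R0=(0,0,0,0)
Op 3: merge R0<->R3 -> R0=(0,0,0,1) R3=(0,0,0,1)
Op 4: merge R0<->R3 -> R0=(0,0,0,1) R3=(0,0,0,1)
Op 5: merge R1<->R2 -> R1=(0,0,0,0) R2=(0,0,0,0)
Op 6: inc R2 by 1 -> R2=(0,0,1,0) value=1
Op 7: merge R3<->R0 -> R3=(0,0,0,1) R0=(0,0,0,1)
Op 8: merge R3<->R2 -> R3=(0,0,1,1) R2=(0,0,1,1)
Op 9: merge R2<->R0 -> R2=(0,0,1,1) R0=(0,0,1,1)
Op 10: merge R2<->R3 -> R2=(0,0,1,1) R3=(0,0,1,1)

Answer: 2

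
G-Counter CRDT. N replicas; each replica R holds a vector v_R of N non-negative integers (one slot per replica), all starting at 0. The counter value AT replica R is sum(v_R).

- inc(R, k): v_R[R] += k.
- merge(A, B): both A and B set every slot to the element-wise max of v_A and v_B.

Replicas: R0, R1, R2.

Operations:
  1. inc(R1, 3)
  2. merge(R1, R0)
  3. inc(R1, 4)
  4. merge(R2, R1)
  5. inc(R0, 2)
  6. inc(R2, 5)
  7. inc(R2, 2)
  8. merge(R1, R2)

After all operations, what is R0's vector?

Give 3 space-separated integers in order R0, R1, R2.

Op 1: inc R1 by 3 -> R1=(0,3,0) value=3
Op 2: merge R1<->R0 -> R1=(0,3,0) R0=(0,3,0)
Op 3: inc R1 by 4 -> R1=(0,7,0) value=7
Op 4: merge R2<->R1 -> R2=(0,7,0) R1=(0,7,0)
Op 5: inc R0 by 2 -> R0=(2,3,0) value=5
Op 6: inc R2 by 5 -> R2=(0,7,5) value=12
Op 7: inc R2 by 2 -> R2=(0,7,7) value=14
Op 8: merge R1<->R2 -> R1=(0,7,7) R2=(0,7,7)

Answer: 2 3 0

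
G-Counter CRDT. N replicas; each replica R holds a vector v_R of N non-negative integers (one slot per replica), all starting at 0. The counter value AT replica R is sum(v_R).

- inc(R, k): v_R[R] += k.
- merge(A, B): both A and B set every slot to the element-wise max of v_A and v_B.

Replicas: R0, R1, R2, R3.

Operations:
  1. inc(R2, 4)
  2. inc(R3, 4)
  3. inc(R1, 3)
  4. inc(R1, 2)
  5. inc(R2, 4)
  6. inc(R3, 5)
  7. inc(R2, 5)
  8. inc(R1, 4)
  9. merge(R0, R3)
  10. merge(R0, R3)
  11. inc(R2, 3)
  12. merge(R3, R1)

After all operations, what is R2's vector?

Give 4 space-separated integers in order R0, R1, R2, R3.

Op 1: inc R2 by 4 -> R2=(0,0,4,0) value=4
Op 2: inc R3 by 4 -> R3=(0,0,0,4) value=4
Op 3: inc R1 by 3 -> R1=(0,3,0,0) value=3
Op 4: inc R1 by 2 -> R1=(0,5,0,0) value=5
Op 5: inc R2 by 4 -> R2=(0,0,8,0) value=8
Op 6: inc R3 by 5 -> R3=(0,0,0,9) value=9
Op 7: inc R2 by 5 -> R2=(0,0,13,0) value=13
Op 8: inc R1 by 4 -> R1=(0,9,0,0) value=9
Op 9: merge R0<->R3 -> R0=(0,0,0,9) R3=(0,0,0,9)
Op 10: merge R0<->R3 -> R0=(0,0,0,9) R3=(0,0,0,9)
Op 11: inc R2 by 3 -> R2=(0,0,16,0) value=16
Op 12: merge R3<->R1 -> R3=(0,9,0,9) R1=(0,9,0,9)

Answer: 0 0 16 0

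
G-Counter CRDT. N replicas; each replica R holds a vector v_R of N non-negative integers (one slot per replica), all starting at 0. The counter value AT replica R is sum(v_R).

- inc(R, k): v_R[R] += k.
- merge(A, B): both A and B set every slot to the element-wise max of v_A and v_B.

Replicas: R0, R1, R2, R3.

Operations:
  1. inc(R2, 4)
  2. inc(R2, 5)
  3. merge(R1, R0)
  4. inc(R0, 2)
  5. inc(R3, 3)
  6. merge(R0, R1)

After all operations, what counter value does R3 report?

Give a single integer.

Op 1: inc R2 by 4 -> R2=(0,0,4,0) value=4
Op 2: inc R2 by 5 -> R2=(0,0,9,0) value=9
Op 3: merge R1<->R0 -> R1=(0,0,0,0) R0=(0,0,0,0)
Op 4: inc R0 by 2 -> R0=(2,0,0,0) value=2
Op 5: inc R3 by 3 -> R3=(0,0,0,3) value=3
Op 6: merge R0<->R1 -> R0=(2,0,0,0) R1=(2,0,0,0)

Answer: 3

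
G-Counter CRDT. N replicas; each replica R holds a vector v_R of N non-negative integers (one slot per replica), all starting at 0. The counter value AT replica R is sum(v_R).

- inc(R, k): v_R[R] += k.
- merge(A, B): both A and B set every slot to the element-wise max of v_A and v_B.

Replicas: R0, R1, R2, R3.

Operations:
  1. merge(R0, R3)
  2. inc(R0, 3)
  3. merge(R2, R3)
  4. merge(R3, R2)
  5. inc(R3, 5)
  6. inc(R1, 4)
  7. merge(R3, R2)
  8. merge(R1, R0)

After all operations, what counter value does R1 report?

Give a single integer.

Op 1: merge R0<->R3 -> R0=(0,0,0,0) R3=(0,0,0,0)
Op 2: inc R0 by 3 -> R0=(3,0,0,0) value=3
Op 3: merge R2<->R3 -> R2=(0,0,0,0) R3=(0,0,0,0)
Op 4: merge R3<->R2 -> R3=(0,0,0,0) R2=(0,0,0,0)
Op 5: inc R3 by 5 -> R3=(0,0,0,5) value=5
Op 6: inc R1 by 4 -> R1=(0,4,0,0) value=4
Op 7: merge R3<->R2 -> R3=(0,0,0,5) R2=(0,0,0,5)
Op 8: merge R1<->R0 -> R1=(3,4,0,0) R0=(3,4,0,0)

Answer: 7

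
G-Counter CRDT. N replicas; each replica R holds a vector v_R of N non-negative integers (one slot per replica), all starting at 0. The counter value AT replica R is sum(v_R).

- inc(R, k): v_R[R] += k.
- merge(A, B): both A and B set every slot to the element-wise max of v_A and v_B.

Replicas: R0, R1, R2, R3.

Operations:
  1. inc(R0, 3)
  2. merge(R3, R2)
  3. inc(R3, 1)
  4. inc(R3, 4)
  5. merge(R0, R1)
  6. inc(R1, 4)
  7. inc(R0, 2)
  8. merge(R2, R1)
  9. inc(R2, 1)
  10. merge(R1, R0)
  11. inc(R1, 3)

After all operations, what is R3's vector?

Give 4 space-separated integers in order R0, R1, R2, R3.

Op 1: inc R0 by 3 -> R0=(3,0,0,0) value=3
Op 2: merge R3<->R2 -> R3=(0,0,0,0) R2=(0,0,0,0)
Op 3: inc R3 by 1 -> R3=(0,0,0,1) value=1
Op 4: inc R3 by 4 -> R3=(0,0,0,5) value=5
Op 5: merge R0<->R1 -> R0=(3,0,0,0) R1=(3,0,0,0)
Op 6: inc R1 by 4 -> R1=(3,4,0,0) value=7
Op 7: inc R0 by 2 -> R0=(5,0,0,0) value=5
Op 8: merge R2<->R1 -> R2=(3,4,0,0) R1=(3,4,0,0)
Op 9: inc R2 by 1 -> R2=(3,4,1,0) value=8
Op 10: merge R1<->R0 -> R1=(5,4,0,0) R0=(5,4,0,0)
Op 11: inc R1 by 3 -> R1=(5,7,0,0) value=12

Answer: 0 0 0 5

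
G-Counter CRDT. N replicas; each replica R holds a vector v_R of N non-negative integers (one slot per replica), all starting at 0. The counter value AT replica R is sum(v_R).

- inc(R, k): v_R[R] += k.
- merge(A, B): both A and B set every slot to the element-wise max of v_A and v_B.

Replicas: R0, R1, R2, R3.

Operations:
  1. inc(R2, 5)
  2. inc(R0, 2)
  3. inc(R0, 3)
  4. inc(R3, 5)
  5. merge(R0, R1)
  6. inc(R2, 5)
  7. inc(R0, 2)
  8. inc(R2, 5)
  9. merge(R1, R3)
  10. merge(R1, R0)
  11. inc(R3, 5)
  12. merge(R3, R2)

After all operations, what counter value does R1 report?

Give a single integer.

Answer: 12

Derivation:
Op 1: inc R2 by 5 -> R2=(0,0,5,0) value=5
Op 2: inc R0 by 2 -> R0=(2,0,0,0) value=2
Op 3: inc R0 by 3 -> R0=(5,0,0,0) value=5
Op 4: inc R3 by 5 -> R3=(0,0,0,5) value=5
Op 5: merge R0<->R1 -> R0=(5,0,0,0) R1=(5,0,0,0)
Op 6: inc R2 by 5 -> R2=(0,0,10,0) value=10
Op 7: inc R0 by 2 -> R0=(7,0,0,0) value=7
Op 8: inc R2 by 5 -> R2=(0,0,15,0) value=15
Op 9: merge R1<->R3 -> R1=(5,0,0,5) R3=(5,0,0,5)
Op 10: merge R1<->R0 -> R1=(7,0,0,5) R0=(7,0,0,5)
Op 11: inc R3 by 5 -> R3=(5,0,0,10) value=15
Op 12: merge R3<->R2 -> R3=(5,0,15,10) R2=(5,0,15,10)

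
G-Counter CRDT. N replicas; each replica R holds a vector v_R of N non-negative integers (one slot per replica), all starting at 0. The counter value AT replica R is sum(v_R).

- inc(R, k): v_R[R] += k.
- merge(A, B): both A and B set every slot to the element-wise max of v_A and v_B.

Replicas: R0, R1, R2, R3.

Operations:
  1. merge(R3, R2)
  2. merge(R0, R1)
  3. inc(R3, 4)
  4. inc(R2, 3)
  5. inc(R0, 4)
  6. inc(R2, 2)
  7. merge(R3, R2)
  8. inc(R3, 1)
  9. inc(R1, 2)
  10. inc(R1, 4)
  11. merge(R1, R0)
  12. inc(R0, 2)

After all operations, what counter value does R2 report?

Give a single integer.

Op 1: merge R3<->R2 -> R3=(0,0,0,0) R2=(0,0,0,0)
Op 2: merge R0<->R1 -> R0=(0,0,0,0) R1=(0,0,0,0)
Op 3: inc R3 by 4 -> R3=(0,0,0,4) value=4
Op 4: inc R2 by 3 -> R2=(0,0,3,0) value=3
Op 5: inc R0 by 4 -> R0=(4,0,0,0) value=4
Op 6: inc R2 by 2 -> R2=(0,0,5,0) value=5
Op 7: merge R3<->R2 -> R3=(0,0,5,4) R2=(0,0,5,4)
Op 8: inc R3 by 1 -> R3=(0,0,5,5) value=10
Op 9: inc R1 by 2 -> R1=(0,2,0,0) value=2
Op 10: inc R1 by 4 -> R1=(0,6,0,0) value=6
Op 11: merge R1<->R0 -> R1=(4,6,0,0) R0=(4,6,0,0)
Op 12: inc R0 by 2 -> R0=(6,6,0,0) value=12

Answer: 9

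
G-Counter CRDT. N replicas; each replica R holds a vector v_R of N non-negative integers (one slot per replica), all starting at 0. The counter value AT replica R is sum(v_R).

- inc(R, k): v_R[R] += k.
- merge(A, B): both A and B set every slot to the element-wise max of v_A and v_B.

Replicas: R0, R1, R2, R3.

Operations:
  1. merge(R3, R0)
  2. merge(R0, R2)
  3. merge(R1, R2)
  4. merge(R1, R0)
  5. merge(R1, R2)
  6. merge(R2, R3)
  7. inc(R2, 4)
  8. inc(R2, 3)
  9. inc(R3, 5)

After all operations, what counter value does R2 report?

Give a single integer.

Op 1: merge R3<->R0 -> R3=(0,0,0,0) R0=(0,0,0,0)
Op 2: merge R0<->R2 -> R0=(0,0,0,0) R2=(0,0,0,0)
Op 3: merge R1<->R2 -> R1=(0,0,0,0) R2=(0,0,0,0)
Op 4: merge R1<->R0 -> R1=(0,0,0,0) R0=(0,0,0,0)
Op 5: merge R1<->R2 -> R1=(0,0,0,0) R2=(0,0,0,0)
Op 6: merge R2<->R3 -> R2=(0,0,0,0) R3=(0,0,0,0)
Op 7: inc R2 by 4 -> R2=(0,0,4,0) value=4
Op 8: inc R2 by 3 -> R2=(0,0,7,0) value=7
Op 9: inc R3 by 5 -> R3=(0,0,0,5) value=5

Answer: 7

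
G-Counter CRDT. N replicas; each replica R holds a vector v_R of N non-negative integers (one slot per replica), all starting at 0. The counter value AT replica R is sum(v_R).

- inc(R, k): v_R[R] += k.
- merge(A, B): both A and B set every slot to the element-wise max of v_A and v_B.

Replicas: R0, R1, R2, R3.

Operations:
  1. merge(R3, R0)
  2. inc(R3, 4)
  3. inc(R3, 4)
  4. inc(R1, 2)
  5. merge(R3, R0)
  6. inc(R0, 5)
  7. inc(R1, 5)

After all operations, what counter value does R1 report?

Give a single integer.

Op 1: merge R3<->R0 -> R3=(0,0,0,0) R0=(0,0,0,0)
Op 2: inc R3 by 4 -> R3=(0,0,0,4) value=4
Op 3: inc R3 by 4 -> R3=(0,0,0,8) value=8
Op 4: inc R1 by 2 -> R1=(0,2,0,0) value=2
Op 5: merge R3<->R0 -> R3=(0,0,0,8) R0=(0,0,0,8)
Op 6: inc R0 by 5 -> R0=(5,0,0,8) value=13
Op 7: inc R1 by 5 -> R1=(0,7,0,0) value=7

Answer: 7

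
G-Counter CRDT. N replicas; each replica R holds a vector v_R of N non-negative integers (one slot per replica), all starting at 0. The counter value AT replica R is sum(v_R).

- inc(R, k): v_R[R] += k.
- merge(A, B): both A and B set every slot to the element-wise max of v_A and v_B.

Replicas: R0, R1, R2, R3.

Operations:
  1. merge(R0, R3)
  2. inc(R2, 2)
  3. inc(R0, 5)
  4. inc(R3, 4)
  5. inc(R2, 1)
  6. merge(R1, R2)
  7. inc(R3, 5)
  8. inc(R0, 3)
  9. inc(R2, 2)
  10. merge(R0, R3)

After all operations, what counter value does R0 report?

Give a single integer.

Op 1: merge R0<->R3 -> R0=(0,0,0,0) R3=(0,0,0,0)
Op 2: inc R2 by 2 -> R2=(0,0,2,0) value=2
Op 3: inc R0 by 5 -> R0=(5,0,0,0) value=5
Op 4: inc R3 by 4 -> R3=(0,0,0,4) value=4
Op 5: inc R2 by 1 -> R2=(0,0,3,0) value=3
Op 6: merge R1<->R2 -> R1=(0,0,3,0) R2=(0,0,3,0)
Op 7: inc R3 by 5 -> R3=(0,0,0,9) value=9
Op 8: inc R0 by 3 -> R0=(8,0,0,0) value=8
Op 9: inc R2 by 2 -> R2=(0,0,5,0) value=5
Op 10: merge R0<->R3 -> R0=(8,0,0,9) R3=(8,0,0,9)

Answer: 17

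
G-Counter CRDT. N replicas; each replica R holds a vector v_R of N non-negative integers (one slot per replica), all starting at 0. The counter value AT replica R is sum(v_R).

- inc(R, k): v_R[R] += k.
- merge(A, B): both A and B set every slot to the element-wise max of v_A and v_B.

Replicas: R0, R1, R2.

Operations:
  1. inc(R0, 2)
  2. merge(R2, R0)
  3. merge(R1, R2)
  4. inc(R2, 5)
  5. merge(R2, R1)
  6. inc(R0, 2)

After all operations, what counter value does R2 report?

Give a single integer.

Op 1: inc R0 by 2 -> R0=(2,0,0) value=2
Op 2: merge R2<->R0 -> R2=(2,0,0) R0=(2,0,0)
Op 3: merge R1<->R2 -> R1=(2,0,0) R2=(2,0,0)
Op 4: inc R2 by 5 -> R2=(2,0,5) value=7
Op 5: merge R2<->R1 -> R2=(2,0,5) R1=(2,0,5)
Op 6: inc R0 by 2 -> R0=(4,0,0) value=4

Answer: 7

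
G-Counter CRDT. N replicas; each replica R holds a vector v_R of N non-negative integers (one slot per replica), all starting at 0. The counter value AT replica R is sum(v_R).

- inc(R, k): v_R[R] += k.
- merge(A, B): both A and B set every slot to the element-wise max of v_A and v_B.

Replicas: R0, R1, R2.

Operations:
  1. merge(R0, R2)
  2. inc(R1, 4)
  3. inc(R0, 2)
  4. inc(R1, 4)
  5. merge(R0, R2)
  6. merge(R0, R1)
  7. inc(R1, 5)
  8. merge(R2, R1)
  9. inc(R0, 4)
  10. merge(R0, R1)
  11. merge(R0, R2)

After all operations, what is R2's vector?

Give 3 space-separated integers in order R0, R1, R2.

Op 1: merge R0<->R2 -> R0=(0,0,0) R2=(0,0,0)
Op 2: inc R1 by 4 -> R1=(0,4,0) value=4
Op 3: inc R0 by 2 -> R0=(2,0,0) value=2
Op 4: inc R1 by 4 -> R1=(0,8,0) value=8
Op 5: merge R0<->R2 -> R0=(2,0,0) R2=(2,0,0)
Op 6: merge R0<->R1 -> R0=(2,8,0) R1=(2,8,0)
Op 7: inc R1 by 5 -> R1=(2,13,0) value=15
Op 8: merge R2<->R1 -> R2=(2,13,0) R1=(2,13,0)
Op 9: inc R0 by 4 -> R0=(6,8,0) value=14
Op 10: merge R0<->R1 -> R0=(6,13,0) R1=(6,13,0)
Op 11: merge R0<->R2 -> R0=(6,13,0) R2=(6,13,0)

Answer: 6 13 0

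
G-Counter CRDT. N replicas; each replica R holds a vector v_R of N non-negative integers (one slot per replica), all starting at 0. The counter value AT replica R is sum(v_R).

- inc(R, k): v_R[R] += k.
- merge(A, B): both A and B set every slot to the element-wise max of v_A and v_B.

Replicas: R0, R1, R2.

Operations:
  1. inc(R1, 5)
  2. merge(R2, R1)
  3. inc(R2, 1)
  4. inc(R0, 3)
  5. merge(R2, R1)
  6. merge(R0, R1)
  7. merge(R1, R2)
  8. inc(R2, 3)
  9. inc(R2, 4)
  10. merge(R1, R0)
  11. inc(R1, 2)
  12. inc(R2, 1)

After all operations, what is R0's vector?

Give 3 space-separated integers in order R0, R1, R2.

Op 1: inc R1 by 5 -> R1=(0,5,0) value=5
Op 2: merge R2<->R1 -> R2=(0,5,0) R1=(0,5,0)
Op 3: inc R2 by 1 -> R2=(0,5,1) value=6
Op 4: inc R0 by 3 -> R0=(3,0,0) value=3
Op 5: merge R2<->R1 -> R2=(0,5,1) R1=(0,5,1)
Op 6: merge R0<->R1 -> R0=(3,5,1) R1=(3,5,1)
Op 7: merge R1<->R2 -> R1=(3,5,1) R2=(3,5,1)
Op 8: inc R2 by 3 -> R2=(3,5,4) value=12
Op 9: inc R2 by 4 -> R2=(3,5,8) value=16
Op 10: merge R1<->R0 -> R1=(3,5,1) R0=(3,5,1)
Op 11: inc R1 by 2 -> R1=(3,7,1) value=11
Op 12: inc R2 by 1 -> R2=(3,5,9) value=17

Answer: 3 5 1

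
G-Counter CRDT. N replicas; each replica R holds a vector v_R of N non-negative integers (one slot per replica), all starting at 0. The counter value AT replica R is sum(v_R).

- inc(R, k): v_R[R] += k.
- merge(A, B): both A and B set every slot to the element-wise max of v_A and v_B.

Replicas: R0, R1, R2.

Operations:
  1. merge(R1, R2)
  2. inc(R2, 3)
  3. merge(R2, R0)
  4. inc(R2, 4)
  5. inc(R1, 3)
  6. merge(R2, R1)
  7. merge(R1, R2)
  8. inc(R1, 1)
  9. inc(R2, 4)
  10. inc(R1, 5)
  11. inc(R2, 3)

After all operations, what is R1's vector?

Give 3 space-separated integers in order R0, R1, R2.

Answer: 0 9 7

Derivation:
Op 1: merge R1<->R2 -> R1=(0,0,0) R2=(0,0,0)
Op 2: inc R2 by 3 -> R2=(0,0,3) value=3
Op 3: merge R2<->R0 -> R2=(0,0,3) R0=(0,0,3)
Op 4: inc R2 by 4 -> R2=(0,0,7) value=7
Op 5: inc R1 by 3 -> R1=(0,3,0) value=3
Op 6: merge R2<->R1 -> R2=(0,3,7) R1=(0,3,7)
Op 7: merge R1<->R2 -> R1=(0,3,7) R2=(0,3,7)
Op 8: inc R1 by 1 -> R1=(0,4,7) value=11
Op 9: inc R2 by 4 -> R2=(0,3,11) value=14
Op 10: inc R1 by 5 -> R1=(0,9,7) value=16
Op 11: inc R2 by 3 -> R2=(0,3,14) value=17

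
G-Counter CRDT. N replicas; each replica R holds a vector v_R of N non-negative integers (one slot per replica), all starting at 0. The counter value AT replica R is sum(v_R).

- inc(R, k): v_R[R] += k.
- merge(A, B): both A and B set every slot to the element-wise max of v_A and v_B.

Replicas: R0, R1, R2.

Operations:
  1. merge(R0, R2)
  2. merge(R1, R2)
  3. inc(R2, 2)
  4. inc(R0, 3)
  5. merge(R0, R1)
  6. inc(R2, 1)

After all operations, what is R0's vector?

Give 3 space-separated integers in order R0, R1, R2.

Op 1: merge R0<->R2 -> R0=(0,0,0) R2=(0,0,0)
Op 2: merge R1<->R2 -> R1=(0,0,0) R2=(0,0,0)
Op 3: inc R2 by 2 -> R2=(0,0,2) value=2
Op 4: inc R0 by 3 -> R0=(3,0,0) value=3
Op 5: merge R0<->R1 -> R0=(3,0,0) R1=(3,0,0)
Op 6: inc R2 by 1 -> R2=(0,0,3) value=3

Answer: 3 0 0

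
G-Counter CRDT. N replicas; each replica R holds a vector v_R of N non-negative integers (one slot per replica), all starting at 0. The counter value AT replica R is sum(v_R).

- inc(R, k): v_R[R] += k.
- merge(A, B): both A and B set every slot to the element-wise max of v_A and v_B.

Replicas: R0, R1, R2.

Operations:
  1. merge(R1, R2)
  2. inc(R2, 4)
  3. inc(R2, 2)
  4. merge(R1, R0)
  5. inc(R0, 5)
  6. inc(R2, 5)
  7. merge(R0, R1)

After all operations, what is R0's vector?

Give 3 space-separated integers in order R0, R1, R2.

Op 1: merge R1<->R2 -> R1=(0,0,0) R2=(0,0,0)
Op 2: inc R2 by 4 -> R2=(0,0,4) value=4
Op 3: inc R2 by 2 -> R2=(0,0,6) value=6
Op 4: merge R1<->R0 -> R1=(0,0,0) R0=(0,0,0)
Op 5: inc R0 by 5 -> R0=(5,0,0) value=5
Op 6: inc R2 by 5 -> R2=(0,0,11) value=11
Op 7: merge R0<->R1 -> R0=(5,0,0) R1=(5,0,0)

Answer: 5 0 0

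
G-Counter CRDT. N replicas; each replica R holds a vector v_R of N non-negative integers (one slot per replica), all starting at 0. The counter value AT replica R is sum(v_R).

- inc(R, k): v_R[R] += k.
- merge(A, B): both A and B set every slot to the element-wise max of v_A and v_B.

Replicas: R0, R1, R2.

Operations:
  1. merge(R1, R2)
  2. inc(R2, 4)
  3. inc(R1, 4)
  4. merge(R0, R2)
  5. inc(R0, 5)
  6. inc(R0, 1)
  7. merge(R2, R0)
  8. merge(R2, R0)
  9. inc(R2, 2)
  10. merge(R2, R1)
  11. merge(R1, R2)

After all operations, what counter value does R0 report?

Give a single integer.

Op 1: merge R1<->R2 -> R1=(0,0,0) R2=(0,0,0)
Op 2: inc R2 by 4 -> R2=(0,0,4) value=4
Op 3: inc R1 by 4 -> R1=(0,4,0) value=4
Op 4: merge R0<->R2 -> R0=(0,0,4) R2=(0,0,4)
Op 5: inc R0 by 5 -> R0=(5,0,4) value=9
Op 6: inc R0 by 1 -> R0=(6,0,4) value=10
Op 7: merge R2<->R0 -> R2=(6,0,4) R0=(6,0,4)
Op 8: merge R2<->R0 -> R2=(6,0,4) R0=(6,0,4)
Op 9: inc R2 by 2 -> R2=(6,0,6) value=12
Op 10: merge R2<->R1 -> R2=(6,4,6) R1=(6,4,6)
Op 11: merge R1<->R2 -> R1=(6,4,6) R2=(6,4,6)

Answer: 10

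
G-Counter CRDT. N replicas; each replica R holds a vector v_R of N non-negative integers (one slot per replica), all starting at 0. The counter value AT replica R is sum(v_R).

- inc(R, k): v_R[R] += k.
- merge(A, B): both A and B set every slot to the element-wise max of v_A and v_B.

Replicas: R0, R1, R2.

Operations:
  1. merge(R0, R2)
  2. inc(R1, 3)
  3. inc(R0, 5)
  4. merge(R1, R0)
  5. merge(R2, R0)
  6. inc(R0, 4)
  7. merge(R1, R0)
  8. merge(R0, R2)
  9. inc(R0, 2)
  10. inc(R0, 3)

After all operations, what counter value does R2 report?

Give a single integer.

Answer: 12

Derivation:
Op 1: merge R0<->R2 -> R0=(0,0,0) R2=(0,0,0)
Op 2: inc R1 by 3 -> R1=(0,3,0) value=3
Op 3: inc R0 by 5 -> R0=(5,0,0) value=5
Op 4: merge R1<->R0 -> R1=(5,3,0) R0=(5,3,0)
Op 5: merge R2<->R0 -> R2=(5,3,0) R0=(5,3,0)
Op 6: inc R0 by 4 -> R0=(9,3,0) value=12
Op 7: merge R1<->R0 -> R1=(9,3,0) R0=(9,3,0)
Op 8: merge R0<->R2 -> R0=(9,3,0) R2=(9,3,0)
Op 9: inc R0 by 2 -> R0=(11,3,0) value=14
Op 10: inc R0 by 3 -> R0=(14,3,0) value=17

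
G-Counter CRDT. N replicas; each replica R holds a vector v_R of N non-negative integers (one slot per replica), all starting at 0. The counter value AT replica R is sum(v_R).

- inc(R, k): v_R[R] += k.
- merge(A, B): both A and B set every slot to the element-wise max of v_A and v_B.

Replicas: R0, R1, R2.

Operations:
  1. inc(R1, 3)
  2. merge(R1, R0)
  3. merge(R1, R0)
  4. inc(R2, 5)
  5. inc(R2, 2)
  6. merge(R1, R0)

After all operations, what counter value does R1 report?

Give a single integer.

Answer: 3

Derivation:
Op 1: inc R1 by 3 -> R1=(0,3,0) value=3
Op 2: merge R1<->R0 -> R1=(0,3,0) R0=(0,3,0)
Op 3: merge R1<->R0 -> R1=(0,3,0) R0=(0,3,0)
Op 4: inc R2 by 5 -> R2=(0,0,5) value=5
Op 5: inc R2 by 2 -> R2=(0,0,7) value=7
Op 6: merge R1<->R0 -> R1=(0,3,0) R0=(0,3,0)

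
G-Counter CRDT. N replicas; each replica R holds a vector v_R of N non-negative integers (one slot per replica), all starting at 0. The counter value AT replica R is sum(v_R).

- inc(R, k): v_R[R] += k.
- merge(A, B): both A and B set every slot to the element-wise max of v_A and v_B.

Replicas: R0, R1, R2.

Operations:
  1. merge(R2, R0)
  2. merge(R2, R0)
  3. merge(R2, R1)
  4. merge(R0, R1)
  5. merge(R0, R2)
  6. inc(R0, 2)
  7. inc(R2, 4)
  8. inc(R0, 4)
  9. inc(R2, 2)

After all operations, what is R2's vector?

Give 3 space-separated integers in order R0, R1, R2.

Op 1: merge R2<->R0 -> R2=(0,0,0) R0=(0,0,0)
Op 2: merge R2<->R0 -> R2=(0,0,0) R0=(0,0,0)
Op 3: merge R2<->R1 -> R2=(0,0,0) R1=(0,0,0)
Op 4: merge R0<->R1 -> R0=(0,0,0) R1=(0,0,0)
Op 5: merge R0<->R2 -> R0=(0,0,0) R2=(0,0,0)
Op 6: inc R0 by 2 -> R0=(2,0,0) value=2
Op 7: inc R2 by 4 -> R2=(0,0,4) value=4
Op 8: inc R0 by 4 -> R0=(6,0,0) value=6
Op 9: inc R2 by 2 -> R2=(0,0,6) value=6

Answer: 0 0 6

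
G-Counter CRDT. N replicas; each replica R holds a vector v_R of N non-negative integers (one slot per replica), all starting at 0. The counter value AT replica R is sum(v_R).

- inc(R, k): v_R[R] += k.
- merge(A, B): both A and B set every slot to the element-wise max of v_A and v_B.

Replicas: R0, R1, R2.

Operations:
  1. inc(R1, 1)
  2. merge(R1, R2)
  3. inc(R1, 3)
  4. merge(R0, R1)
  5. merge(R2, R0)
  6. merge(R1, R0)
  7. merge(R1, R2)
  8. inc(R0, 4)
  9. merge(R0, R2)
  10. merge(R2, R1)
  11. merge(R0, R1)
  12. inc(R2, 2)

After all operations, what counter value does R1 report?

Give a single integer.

Answer: 8

Derivation:
Op 1: inc R1 by 1 -> R1=(0,1,0) value=1
Op 2: merge R1<->R2 -> R1=(0,1,0) R2=(0,1,0)
Op 3: inc R1 by 3 -> R1=(0,4,0) value=4
Op 4: merge R0<->R1 -> R0=(0,4,0) R1=(0,4,0)
Op 5: merge R2<->R0 -> R2=(0,4,0) R0=(0,4,0)
Op 6: merge R1<->R0 -> R1=(0,4,0) R0=(0,4,0)
Op 7: merge R1<->R2 -> R1=(0,4,0) R2=(0,4,0)
Op 8: inc R0 by 4 -> R0=(4,4,0) value=8
Op 9: merge R0<->R2 -> R0=(4,4,0) R2=(4,4,0)
Op 10: merge R2<->R1 -> R2=(4,4,0) R1=(4,4,0)
Op 11: merge R0<->R1 -> R0=(4,4,0) R1=(4,4,0)
Op 12: inc R2 by 2 -> R2=(4,4,2) value=10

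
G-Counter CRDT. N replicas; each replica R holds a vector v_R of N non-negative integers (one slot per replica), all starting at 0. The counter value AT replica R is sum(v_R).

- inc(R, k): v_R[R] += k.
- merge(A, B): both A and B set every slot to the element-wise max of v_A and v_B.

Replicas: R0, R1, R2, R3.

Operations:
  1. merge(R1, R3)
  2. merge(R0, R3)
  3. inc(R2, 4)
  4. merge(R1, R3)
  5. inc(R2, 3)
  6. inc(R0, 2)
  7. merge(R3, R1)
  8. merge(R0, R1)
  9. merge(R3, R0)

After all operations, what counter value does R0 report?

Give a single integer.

Answer: 2

Derivation:
Op 1: merge R1<->R3 -> R1=(0,0,0,0) R3=(0,0,0,0)
Op 2: merge R0<->R3 -> R0=(0,0,0,0) R3=(0,0,0,0)
Op 3: inc R2 by 4 -> R2=(0,0,4,0) value=4
Op 4: merge R1<->R3 -> R1=(0,0,0,0) R3=(0,0,0,0)
Op 5: inc R2 by 3 -> R2=(0,0,7,0) value=7
Op 6: inc R0 by 2 -> R0=(2,0,0,0) value=2
Op 7: merge R3<->R1 -> R3=(0,0,0,0) R1=(0,0,0,0)
Op 8: merge R0<->R1 -> R0=(2,0,0,0) R1=(2,0,0,0)
Op 9: merge R3<->R0 -> R3=(2,0,0,0) R0=(2,0,0,0)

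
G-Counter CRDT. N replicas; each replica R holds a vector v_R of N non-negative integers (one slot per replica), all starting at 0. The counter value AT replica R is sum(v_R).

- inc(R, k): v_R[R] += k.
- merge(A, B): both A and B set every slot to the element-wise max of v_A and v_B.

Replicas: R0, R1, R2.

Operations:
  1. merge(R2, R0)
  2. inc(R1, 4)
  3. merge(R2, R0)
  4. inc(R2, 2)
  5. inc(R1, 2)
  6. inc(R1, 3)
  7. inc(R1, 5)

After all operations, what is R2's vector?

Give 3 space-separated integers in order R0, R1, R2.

Op 1: merge R2<->R0 -> R2=(0,0,0) R0=(0,0,0)
Op 2: inc R1 by 4 -> R1=(0,4,0) value=4
Op 3: merge R2<->R0 -> R2=(0,0,0) R0=(0,0,0)
Op 4: inc R2 by 2 -> R2=(0,0,2) value=2
Op 5: inc R1 by 2 -> R1=(0,6,0) value=6
Op 6: inc R1 by 3 -> R1=(0,9,0) value=9
Op 7: inc R1 by 5 -> R1=(0,14,0) value=14

Answer: 0 0 2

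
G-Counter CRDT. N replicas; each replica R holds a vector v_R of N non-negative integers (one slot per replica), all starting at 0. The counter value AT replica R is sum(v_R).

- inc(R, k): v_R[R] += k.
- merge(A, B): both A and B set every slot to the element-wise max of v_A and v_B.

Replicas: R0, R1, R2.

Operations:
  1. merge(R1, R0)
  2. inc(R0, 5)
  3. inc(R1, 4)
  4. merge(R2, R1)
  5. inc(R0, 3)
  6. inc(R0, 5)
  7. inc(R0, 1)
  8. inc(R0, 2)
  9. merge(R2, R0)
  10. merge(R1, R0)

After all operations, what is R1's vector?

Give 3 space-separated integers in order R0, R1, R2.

Answer: 16 4 0

Derivation:
Op 1: merge R1<->R0 -> R1=(0,0,0) R0=(0,0,0)
Op 2: inc R0 by 5 -> R0=(5,0,0) value=5
Op 3: inc R1 by 4 -> R1=(0,4,0) value=4
Op 4: merge R2<->R1 -> R2=(0,4,0) R1=(0,4,0)
Op 5: inc R0 by 3 -> R0=(8,0,0) value=8
Op 6: inc R0 by 5 -> R0=(13,0,0) value=13
Op 7: inc R0 by 1 -> R0=(14,0,0) value=14
Op 8: inc R0 by 2 -> R0=(16,0,0) value=16
Op 9: merge R2<->R0 -> R2=(16,4,0) R0=(16,4,0)
Op 10: merge R1<->R0 -> R1=(16,4,0) R0=(16,4,0)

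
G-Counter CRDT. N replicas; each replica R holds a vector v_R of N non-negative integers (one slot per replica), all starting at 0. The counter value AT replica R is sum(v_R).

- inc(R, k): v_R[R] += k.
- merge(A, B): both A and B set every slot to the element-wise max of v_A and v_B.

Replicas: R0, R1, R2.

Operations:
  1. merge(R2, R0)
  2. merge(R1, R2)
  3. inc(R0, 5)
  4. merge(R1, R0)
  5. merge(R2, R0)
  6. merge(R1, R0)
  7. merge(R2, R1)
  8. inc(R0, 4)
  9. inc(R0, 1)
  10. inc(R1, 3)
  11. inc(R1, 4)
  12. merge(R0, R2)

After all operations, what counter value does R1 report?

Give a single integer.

Op 1: merge R2<->R0 -> R2=(0,0,0) R0=(0,0,0)
Op 2: merge R1<->R2 -> R1=(0,0,0) R2=(0,0,0)
Op 3: inc R0 by 5 -> R0=(5,0,0) value=5
Op 4: merge R1<->R0 -> R1=(5,0,0) R0=(5,0,0)
Op 5: merge R2<->R0 -> R2=(5,0,0) R0=(5,0,0)
Op 6: merge R1<->R0 -> R1=(5,0,0) R0=(5,0,0)
Op 7: merge R2<->R1 -> R2=(5,0,0) R1=(5,0,0)
Op 8: inc R0 by 4 -> R0=(9,0,0) value=9
Op 9: inc R0 by 1 -> R0=(10,0,0) value=10
Op 10: inc R1 by 3 -> R1=(5,3,0) value=8
Op 11: inc R1 by 4 -> R1=(5,7,0) value=12
Op 12: merge R0<->R2 -> R0=(10,0,0) R2=(10,0,0)

Answer: 12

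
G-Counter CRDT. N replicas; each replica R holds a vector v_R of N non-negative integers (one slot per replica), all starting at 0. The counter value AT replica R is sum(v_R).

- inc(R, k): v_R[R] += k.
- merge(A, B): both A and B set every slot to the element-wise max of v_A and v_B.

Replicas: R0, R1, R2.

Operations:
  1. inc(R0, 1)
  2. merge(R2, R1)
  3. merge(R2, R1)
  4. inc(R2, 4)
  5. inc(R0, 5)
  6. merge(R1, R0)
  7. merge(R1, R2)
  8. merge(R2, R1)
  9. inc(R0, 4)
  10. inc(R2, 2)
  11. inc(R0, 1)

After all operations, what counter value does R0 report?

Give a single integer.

Op 1: inc R0 by 1 -> R0=(1,0,0) value=1
Op 2: merge R2<->R1 -> R2=(0,0,0) R1=(0,0,0)
Op 3: merge R2<->R1 -> R2=(0,0,0) R1=(0,0,0)
Op 4: inc R2 by 4 -> R2=(0,0,4) value=4
Op 5: inc R0 by 5 -> R0=(6,0,0) value=6
Op 6: merge R1<->R0 -> R1=(6,0,0) R0=(6,0,0)
Op 7: merge R1<->R2 -> R1=(6,0,4) R2=(6,0,4)
Op 8: merge R2<->R1 -> R2=(6,0,4) R1=(6,0,4)
Op 9: inc R0 by 4 -> R0=(10,0,0) value=10
Op 10: inc R2 by 2 -> R2=(6,0,6) value=12
Op 11: inc R0 by 1 -> R0=(11,0,0) value=11

Answer: 11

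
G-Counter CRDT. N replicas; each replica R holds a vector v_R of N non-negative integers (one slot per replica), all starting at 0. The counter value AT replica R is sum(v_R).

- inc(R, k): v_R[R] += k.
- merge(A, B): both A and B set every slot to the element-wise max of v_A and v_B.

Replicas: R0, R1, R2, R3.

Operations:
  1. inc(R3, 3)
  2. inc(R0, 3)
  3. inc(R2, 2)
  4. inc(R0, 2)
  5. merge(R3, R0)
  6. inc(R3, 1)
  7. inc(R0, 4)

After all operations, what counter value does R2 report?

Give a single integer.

Answer: 2

Derivation:
Op 1: inc R3 by 3 -> R3=(0,0,0,3) value=3
Op 2: inc R0 by 3 -> R0=(3,0,0,0) value=3
Op 3: inc R2 by 2 -> R2=(0,0,2,0) value=2
Op 4: inc R0 by 2 -> R0=(5,0,0,0) value=5
Op 5: merge R3<->R0 -> R3=(5,0,0,3) R0=(5,0,0,3)
Op 6: inc R3 by 1 -> R3=(5,0,0,4) value=9
Op 7: inc R0 by 4 -> R0=(9,0,0,3) value=12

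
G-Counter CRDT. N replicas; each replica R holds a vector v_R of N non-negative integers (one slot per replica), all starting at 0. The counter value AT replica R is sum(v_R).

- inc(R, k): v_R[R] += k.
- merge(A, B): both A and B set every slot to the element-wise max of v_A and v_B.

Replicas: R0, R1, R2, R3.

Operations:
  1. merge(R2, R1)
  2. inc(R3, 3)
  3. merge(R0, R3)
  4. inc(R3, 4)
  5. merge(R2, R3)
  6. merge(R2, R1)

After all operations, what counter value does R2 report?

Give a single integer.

Answer: 7

Derivation:
Op 1: merge R2<->R1 -> R2=(0,0,0,0) R1=(0,0,0,0)
Op 2: inc R3 by 3 -> R3=(0,0,0,3) value=3
Op 3: merge R0<->R3 -> R0=(0,0,0,3) R3=(0,0,0,3)
Op 4: inc R3 by 4 -> R3=(0,0,0,7) value=7
Op 5: merge R2<->R3 -> R2=(0,0,0,7) R3=(0,0,0,7)
Op 6: merge R2<->R1 -> R2=(0,0,0,7) R1=(0,0,0,7)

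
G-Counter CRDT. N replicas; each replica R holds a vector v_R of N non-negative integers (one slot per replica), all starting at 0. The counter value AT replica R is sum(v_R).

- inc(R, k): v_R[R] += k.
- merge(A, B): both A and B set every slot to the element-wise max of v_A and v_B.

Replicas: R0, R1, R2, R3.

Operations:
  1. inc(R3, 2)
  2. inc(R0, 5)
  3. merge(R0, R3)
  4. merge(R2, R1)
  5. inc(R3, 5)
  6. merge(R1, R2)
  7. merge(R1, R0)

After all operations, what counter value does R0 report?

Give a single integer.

Answer: 7

Derivation:
Op 1: inc R3 by 2 -> R3=(0,0,0,2) value=2
Op 2: inc R0 by 5 -> R0=(5,0,0,0) value=5
Op 3: merge R0<->R3 -> R0=(5,0,0,2) R3=(5,0,0,2)
Op 4: merge R2<->R1 -> R2=(0,0,0,0) R1=(0,0,0,0)
Op 5: inc R3 by 5 -> R3=(5,0,0,7) value=12
Op 6: merge R1<->R2 -> R1=(0,0,0,0) R2=(0,0,0,0)
Op 7: merge R1<->R0 -> R1=(5,0,0,2) R0=(5,0,0,2)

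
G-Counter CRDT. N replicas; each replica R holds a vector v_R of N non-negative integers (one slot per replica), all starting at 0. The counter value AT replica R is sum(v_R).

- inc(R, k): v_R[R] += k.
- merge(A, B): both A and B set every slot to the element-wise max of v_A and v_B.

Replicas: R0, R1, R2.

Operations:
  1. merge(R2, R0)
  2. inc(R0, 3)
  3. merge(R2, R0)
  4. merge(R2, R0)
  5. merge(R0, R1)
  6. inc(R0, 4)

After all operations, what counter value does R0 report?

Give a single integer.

Answer: 7

Derivation:
Op 1: merge R2<->R0 -> R2=(0,0,0) R0=(0,0,0)
Op 2: inc R0 by 3 -> R0=(3,0,0) value=3
Op 3: merge R2<->R0 -> R2=(3,0,0) R0=(3,0,0)
Op 4: merge R2<->R0 -> R2=(3,0,0) R0=(3,0,0)
Op 5: merge R0<->R1 -> R0=(3,0,0) R1=(3,0,0)
Op 6: inc R0 by 4 -> R0=(7,0,0) value=7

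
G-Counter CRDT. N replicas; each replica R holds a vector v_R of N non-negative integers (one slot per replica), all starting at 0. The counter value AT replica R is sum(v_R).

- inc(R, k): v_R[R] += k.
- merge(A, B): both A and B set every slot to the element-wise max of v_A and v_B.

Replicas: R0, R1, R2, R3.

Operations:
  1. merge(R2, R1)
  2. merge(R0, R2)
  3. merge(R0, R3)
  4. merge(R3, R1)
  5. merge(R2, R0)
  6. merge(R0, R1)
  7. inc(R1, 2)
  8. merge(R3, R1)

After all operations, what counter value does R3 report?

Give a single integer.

Op 1: merge R2<->R1 -> R2=(0,0,0,0) R1=(0,0,0,0)
Op 2: merge R0<->R2 -> R0=(0,0,0,0) R2=(0,0,0,0)
Op 3: merge R0<->R3 -> R0=(0,0,0,0) R3=(0,0,0,0)
Op 4: merge R3<->R1 -> R3=(0,0,0,0) R1=(0,0,0,0)
Op 5: merge R2<->R0 -> R2=(0,0,0,0) R0=(0,0,0,0)
Op 6: merge R0<->R1 -> R0=(0,0,0,0) R1=(0,0,0,0)
Op 7: inc R1 by 2 -> R1=(0,2,0,0) value=2
Op 8: merge R3<->R1 -> R3=(0,2,0,0) R1=(0,2,0,0)

Answer: 2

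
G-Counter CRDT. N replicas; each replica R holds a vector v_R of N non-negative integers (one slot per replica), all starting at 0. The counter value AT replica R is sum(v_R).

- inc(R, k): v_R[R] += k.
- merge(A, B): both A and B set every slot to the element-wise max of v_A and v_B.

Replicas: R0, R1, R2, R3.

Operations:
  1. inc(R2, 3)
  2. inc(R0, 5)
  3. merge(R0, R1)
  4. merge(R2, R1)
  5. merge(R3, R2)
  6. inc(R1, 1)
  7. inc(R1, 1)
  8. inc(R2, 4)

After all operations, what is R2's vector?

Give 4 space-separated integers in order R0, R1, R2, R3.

Answer: 5 0 7 0

Derivation:
Op 1: inc R2 by 3 -> R2=(0,0,3,0) value=3
Op 2: inc R0 by 5 -> R0=(5,0,0,0) value=5
Op 3: merge R0<->R1 -> R0=(5,0,0,0) R1=(5,0,0,0)
Op 4: merge R2<->R1 -> R2=(5,0,3,0) R1=(5,0,3,0)
Op 5: merge R3<->R2 -> R3=(5,0,3,0) R2=(5,0,3,0)
Op 6: inc R1 by 1 -> R1=(5,1,3,0) value=9
Op 7: inc R1 by 1 -> R1=(5,2,3,0) value=10
Op 8: inc R2 by 4 -> R2=(5,0,7,0) value=12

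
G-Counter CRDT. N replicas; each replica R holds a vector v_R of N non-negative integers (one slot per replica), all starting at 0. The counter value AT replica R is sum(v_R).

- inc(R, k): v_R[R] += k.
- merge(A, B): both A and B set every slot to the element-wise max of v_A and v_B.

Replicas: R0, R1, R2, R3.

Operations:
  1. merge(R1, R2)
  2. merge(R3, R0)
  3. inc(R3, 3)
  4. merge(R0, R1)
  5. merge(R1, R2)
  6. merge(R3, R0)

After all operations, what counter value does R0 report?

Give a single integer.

Answer: 3

Derivation:
Op 1: merge R1<->R2 -> R1=(0,0,0,0) R2=(0,0,0,0)
Op 2: merge R3<->R0 -> R3=(0,0,0,0) R0=(0,0,0,0)
Op 3: inc R3 by 3 -> R3=(0,0,0,3) value=3
Op 4: merge R0<->R1 -> R0=(0,0,0,0) R1=(0,0,0,0)
Op 5: merge R1<->R2 -> R1=(0,0,0,0) R2=(0,0,0,0)
Op 6: merge R3<->R0 -> R3=(0,0,0,3) R0=(0,0,0,3)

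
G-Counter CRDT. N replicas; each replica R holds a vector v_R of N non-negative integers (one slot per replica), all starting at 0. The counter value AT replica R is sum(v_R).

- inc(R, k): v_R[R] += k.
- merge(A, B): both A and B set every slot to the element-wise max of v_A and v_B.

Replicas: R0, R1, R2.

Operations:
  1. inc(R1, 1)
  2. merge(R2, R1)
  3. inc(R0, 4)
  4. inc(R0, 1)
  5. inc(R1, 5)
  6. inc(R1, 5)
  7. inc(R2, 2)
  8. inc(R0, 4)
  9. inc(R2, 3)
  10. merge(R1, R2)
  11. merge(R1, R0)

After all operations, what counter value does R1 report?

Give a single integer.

Op 1: inc R1 by 1 -> R1=(0,1,0) value=1
Op 2: merge R2<->R1 -> R2=(0,1,0) R1=(0,1,0)
Op 3: inc R0 by 4 -> R0=(4,0,0) value=4
Op 4: inc R0 by 1 -> R0=(5,0,0) value=5
Op 5: inc R1 by 5 -> R1=(0,6,0) value=6
Op 6: inc R1 by 5 -> R1=(0,11,0) value=11
Op 7: inc R2 by 2 -> R2=(0,1,2) value=3
Op 8: inc R0 by 4 -> R0=(9,0,0) value=9
Op 9: inc R2 by 3 -> R2=(0,1,5) value=6
Op 10: merge R1<->R2 -> R1=(0,11,5) R2=(0,11,5)
Op 11: merge R1<->R0 -> R1=(9,11,5) R0=(9,11,5)

Answer: 25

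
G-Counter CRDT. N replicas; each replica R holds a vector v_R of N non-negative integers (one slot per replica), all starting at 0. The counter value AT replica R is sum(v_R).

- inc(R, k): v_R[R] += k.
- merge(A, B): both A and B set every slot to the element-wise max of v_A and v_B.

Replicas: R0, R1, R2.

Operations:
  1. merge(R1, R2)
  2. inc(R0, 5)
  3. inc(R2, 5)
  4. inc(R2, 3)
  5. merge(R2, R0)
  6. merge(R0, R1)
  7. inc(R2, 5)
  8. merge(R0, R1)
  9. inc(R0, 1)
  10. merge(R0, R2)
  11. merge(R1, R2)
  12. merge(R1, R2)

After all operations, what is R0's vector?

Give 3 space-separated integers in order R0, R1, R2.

Op 1: merge R1<->R2 -> R1=(0,0,0) R2=(0,0,0)
Op 2: inc R0 by 5 -> R0=(5,0,0) value=5
Op 3: inc R2 by 5 -> R2=(0,0,5) value=5
Op 4: inc R2 by 3 -> R2=(0,0,8) value=8
Op 5: merge R2<->R0 -> R2=(5,0,8) R0=(5,0,8)
Op 6: merge R0<->R1 -> R0=(5,0,8) R1=(5,0,8)
Op 7: inc R2 by 5 -> R2=(5,0,13) value=18
Op 8: merge R0<->R1 -> R0=(5,0,8) R1=(5,0,8)
Op 9: inc R0 by 1 -> R0=(6,0,8) value=14
Op 10: merge R0<->R2 -> R0=(6,0,13) R2=(6,0,13)
Op 11: merge R1<->R2 -> R1=(6,0,13) R2=(6,0,13)
Op 12: merge R1<->R2 -> R1=(6,0,13) R2=(6,0,13)

Answer: 6 0 13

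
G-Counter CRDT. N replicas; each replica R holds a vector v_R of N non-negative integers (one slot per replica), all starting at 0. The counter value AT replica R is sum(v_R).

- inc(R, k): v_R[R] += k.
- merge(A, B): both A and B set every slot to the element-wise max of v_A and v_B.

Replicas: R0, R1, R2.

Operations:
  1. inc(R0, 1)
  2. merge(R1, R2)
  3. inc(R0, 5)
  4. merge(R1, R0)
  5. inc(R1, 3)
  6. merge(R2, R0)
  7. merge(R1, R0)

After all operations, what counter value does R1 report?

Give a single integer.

Answer: 9

Derivation:
Op 1: inc R0 by 1 -> R0=(1,0,0) value=1
Op 2: merge R1<->R2 -> R1=(0,0,0) R2=(0,0,0)
Op 3: inc R0 by 5 -> R0=(6,0,0) value=6
Op 4: merge R1<->R0 -> R1=(6,0,0) R0=(6,0,0)
Op 5: inc R1 by 3 -> R1=(6,3,0) value=9
Op 6: merge R2<->R0 -> R2=(6,0,0) R0=(6,0,0)
Op 7: merge R1<->R0 -> R1=(6,3,0) R0=(6,3,0)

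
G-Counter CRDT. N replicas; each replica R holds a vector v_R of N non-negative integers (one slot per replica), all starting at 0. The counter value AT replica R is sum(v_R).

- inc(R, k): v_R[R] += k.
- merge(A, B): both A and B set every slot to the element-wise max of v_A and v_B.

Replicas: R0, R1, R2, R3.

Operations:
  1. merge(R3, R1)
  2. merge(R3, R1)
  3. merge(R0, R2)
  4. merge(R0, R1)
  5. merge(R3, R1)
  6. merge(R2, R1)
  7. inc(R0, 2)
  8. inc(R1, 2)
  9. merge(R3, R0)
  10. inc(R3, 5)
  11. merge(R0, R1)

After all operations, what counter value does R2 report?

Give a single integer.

Op 1: merge R3<->R1 -> R3=(0,0,0,0) R1=(0,0,0,0)
Op 2: merge R3<->R1 -> R3=(0,0,0,0) R1=(0,0,0,0)
Op 3: merge R0<->R2 -> R0=(0,0,0,0) R2=(0,0,0,0)
Op 4: merge R0<->R1 -> R0=(0,0,0,0) R1=(0,0,0,0)
Op 5: merge R3<->R1 -> R3=(0,0,0,0) R1=(0,0,0,0)
Op 6: merge R2<->R1 -> R2=(0,0,0,0) R1=(0,0,0,0)
Op 7: inc R0 by 2 -> R0=(2,0,0,0) value=2
Op 8: inc R1 by 2 -> R1=(0,2,0,0) value=2
Op 9: merge R3<->R0 -> R3=(2,0,0,0) R0=(2,0,0,0)
Op 10: inc R3 by 5 -> R3=(2,0,0,5) value=7
Op 11: merge R0<->R1 -> R0=(2,2,0,0) R1=(2,2,0,0)

Answer: 0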